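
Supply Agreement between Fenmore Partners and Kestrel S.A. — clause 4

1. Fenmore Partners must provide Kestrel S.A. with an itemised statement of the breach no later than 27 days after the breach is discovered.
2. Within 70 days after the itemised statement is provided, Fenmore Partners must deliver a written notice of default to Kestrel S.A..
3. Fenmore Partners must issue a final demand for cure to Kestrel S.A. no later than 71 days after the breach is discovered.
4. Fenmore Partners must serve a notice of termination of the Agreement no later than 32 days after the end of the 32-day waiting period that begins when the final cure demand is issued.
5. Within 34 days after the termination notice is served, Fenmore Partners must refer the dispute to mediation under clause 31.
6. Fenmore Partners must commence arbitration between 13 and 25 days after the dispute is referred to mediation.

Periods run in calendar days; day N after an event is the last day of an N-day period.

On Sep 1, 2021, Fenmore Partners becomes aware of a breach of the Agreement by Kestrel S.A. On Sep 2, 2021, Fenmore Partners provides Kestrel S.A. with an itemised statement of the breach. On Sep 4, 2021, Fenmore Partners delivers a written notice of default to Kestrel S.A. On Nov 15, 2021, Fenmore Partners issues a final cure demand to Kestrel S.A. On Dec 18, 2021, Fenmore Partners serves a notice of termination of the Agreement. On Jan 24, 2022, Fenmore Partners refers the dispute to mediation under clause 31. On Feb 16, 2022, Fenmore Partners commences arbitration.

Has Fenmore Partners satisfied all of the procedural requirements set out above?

(1) due by Sep 1, 2021 + 27 days = Sep 28, 2021; completed Sep 2, 2021, before the deadline.
(2) due by Sep 2, 2021 + 70 days = Nov 11, 2021; completed Sep 4, 2021, before the deadline.
(3) due by Sep 1, 2021 + 71 days = Nov 11, 2021; done Nov 15, 2021 — 4 days late.
That is the first point of non-compliance.

No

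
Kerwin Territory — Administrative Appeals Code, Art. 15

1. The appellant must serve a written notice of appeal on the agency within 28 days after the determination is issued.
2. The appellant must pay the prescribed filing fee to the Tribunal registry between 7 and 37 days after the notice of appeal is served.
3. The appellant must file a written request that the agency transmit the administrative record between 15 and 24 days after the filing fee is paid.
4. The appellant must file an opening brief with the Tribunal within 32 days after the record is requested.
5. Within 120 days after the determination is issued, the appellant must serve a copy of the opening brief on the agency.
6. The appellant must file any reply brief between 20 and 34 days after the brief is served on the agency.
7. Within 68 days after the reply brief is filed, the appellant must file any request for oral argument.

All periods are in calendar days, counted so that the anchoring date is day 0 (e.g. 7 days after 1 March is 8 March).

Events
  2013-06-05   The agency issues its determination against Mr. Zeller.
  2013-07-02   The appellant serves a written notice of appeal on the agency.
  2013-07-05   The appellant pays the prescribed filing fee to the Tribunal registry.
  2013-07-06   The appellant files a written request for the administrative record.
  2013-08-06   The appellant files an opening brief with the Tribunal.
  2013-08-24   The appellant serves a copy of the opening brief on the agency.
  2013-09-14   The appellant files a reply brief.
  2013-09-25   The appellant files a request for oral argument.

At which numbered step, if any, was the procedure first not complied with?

(1) due by 2013-06-05 + 28 days = 2013-07-03; completed 2013-07-02, before the deadline.
(2) the permitted window runs from 2013-07-02 + 7 = 2013-07-09 to 2013-07-02 + 37 = 2013-08-08; done 2013-07-05 — 4 days before the window opened.
Later steps need not be reached.

Step 2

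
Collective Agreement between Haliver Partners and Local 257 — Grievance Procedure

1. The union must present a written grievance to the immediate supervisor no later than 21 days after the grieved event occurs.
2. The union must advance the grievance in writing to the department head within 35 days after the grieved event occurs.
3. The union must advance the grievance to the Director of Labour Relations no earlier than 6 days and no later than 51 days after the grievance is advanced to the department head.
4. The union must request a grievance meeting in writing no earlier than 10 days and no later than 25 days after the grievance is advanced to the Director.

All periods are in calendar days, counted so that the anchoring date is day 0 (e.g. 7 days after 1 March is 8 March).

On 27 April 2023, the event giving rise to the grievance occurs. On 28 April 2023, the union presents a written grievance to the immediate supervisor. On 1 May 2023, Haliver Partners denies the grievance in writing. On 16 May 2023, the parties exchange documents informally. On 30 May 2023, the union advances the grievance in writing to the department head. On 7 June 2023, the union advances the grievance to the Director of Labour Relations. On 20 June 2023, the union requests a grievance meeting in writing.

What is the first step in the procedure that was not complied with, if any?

None — every step was satisfied

Step 1: 21 days after 27 April 2023 (when the grieved event occurs) is 18 May 2023; done 28 April 2023 — timely.
Step 2: 35 days after 27 April 2023 (when the grieved event occurs) is 1 June 2023; completed 30 May 2023, before the deadline.
Step 3: the window is 6–51 days after 30 May 2023 (when the grievance is advanced to the department head), so 5 June 2023 through 20 July 2023; done 7 June 2023 — within the window.
Step 4: the window is 10–25 days after 7 June 2023 (when the grievance is advanced to the Director), so 17 June 2023 through 2 July 2023; 20 June 2023 falls inside that range.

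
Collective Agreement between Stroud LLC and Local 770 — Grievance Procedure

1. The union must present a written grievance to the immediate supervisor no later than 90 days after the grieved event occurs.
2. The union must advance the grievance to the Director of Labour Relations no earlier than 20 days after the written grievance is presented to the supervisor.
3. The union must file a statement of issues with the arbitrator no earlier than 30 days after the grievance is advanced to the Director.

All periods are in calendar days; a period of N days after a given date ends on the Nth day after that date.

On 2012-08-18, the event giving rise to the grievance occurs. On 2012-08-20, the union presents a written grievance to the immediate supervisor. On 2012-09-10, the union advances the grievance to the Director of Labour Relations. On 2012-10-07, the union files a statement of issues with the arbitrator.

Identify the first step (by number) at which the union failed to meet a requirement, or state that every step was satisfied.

Step 3

(1) due by 2012-08-18 + 90 days = 2012-11-16; 2012-08-20 is within that limit.
(2) permitted from 2012-08-20 + 20 days = 2012-09-09 onward; done 2012-09-10, after the minimum wait.
(3) permitted from 2012-09-10 + 30 days = 2012-10-10 onward; 2012-10-07 is 3 days before the earliest permitted date.
No need to go further; step 3 was not satisfied.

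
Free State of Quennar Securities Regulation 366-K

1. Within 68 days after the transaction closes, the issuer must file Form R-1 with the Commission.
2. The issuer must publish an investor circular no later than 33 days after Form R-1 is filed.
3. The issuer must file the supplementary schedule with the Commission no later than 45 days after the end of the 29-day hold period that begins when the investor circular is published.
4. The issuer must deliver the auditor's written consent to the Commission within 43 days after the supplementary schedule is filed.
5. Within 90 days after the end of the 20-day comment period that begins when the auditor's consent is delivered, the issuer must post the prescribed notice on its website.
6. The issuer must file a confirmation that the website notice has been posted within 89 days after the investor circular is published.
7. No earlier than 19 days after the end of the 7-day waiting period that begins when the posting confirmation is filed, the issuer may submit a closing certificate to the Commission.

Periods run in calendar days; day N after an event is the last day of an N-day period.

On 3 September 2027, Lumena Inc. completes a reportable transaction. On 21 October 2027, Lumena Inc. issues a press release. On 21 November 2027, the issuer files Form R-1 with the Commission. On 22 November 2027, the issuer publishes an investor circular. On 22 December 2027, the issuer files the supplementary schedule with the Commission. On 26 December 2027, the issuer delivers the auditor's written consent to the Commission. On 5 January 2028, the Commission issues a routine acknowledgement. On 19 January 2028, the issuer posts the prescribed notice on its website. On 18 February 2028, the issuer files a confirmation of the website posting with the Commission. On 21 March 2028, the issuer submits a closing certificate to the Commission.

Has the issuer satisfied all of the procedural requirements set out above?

No

(1) due by 3 September 2027 + 68 days = 10 November 2027; not done until 21 November 2027, 11 days after the deadline.
No need to go further; step 1 was not satisfied.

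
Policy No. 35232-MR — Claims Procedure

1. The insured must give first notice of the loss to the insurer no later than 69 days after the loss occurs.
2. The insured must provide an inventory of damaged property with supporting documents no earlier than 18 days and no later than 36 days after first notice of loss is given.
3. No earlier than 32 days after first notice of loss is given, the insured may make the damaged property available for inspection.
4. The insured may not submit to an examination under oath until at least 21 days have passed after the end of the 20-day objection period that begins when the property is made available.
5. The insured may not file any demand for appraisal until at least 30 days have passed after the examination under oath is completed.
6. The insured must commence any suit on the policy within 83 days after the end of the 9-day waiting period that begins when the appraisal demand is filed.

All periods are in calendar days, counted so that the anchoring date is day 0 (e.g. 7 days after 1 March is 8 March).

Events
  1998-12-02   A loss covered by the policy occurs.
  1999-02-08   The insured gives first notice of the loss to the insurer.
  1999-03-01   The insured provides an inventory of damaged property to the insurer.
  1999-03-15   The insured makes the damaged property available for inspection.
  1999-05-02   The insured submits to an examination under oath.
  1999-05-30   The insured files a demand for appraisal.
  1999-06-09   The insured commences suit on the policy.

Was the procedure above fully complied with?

No

(1) due by 1998-12-02 + 69 days = 1999-02-09; done 1999-02-08 — timely.
(2) the permitted window runs from 1999-02-08 + 18 = 1999-02-26 to 1999-02-08 + 36 = 1999-03-16; done 1999-03-01 — within the window.
(3) permitted from 1999-02-08 + 32 days = 1999-03-12 onward; 1999-03-15 is on or after that date.
(4) permitted from 1999-04-04 + 21 days = 1999-04-25 onward; done 1999-05-02, after the minimum wait.
(5) permitted from 1999-05-02 + 30 days = 1999-06-01 onward; 1999-05-30 is 2 days before the earliest permitted date.
The procedure was therefore not followed at step 5.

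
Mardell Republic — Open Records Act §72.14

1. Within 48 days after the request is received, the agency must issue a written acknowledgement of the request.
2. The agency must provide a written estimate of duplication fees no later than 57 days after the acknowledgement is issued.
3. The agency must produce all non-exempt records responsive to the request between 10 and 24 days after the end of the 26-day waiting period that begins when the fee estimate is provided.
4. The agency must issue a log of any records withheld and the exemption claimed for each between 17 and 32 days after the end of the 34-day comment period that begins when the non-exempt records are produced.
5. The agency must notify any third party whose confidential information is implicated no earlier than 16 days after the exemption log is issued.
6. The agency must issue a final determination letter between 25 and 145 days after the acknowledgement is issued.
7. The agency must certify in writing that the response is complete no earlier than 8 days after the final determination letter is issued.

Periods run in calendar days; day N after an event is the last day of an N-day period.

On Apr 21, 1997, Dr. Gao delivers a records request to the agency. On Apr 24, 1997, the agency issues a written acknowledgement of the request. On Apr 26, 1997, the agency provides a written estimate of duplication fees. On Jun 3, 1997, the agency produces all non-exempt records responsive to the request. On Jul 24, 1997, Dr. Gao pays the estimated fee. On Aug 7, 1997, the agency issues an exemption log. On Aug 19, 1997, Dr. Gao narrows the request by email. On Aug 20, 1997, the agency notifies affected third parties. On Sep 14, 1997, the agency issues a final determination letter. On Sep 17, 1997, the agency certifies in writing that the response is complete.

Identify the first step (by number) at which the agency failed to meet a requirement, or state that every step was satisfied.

Step 1 — counting 48 days from Apr 21, 1997 (when the request is received) gives a deadline of Jun 8, 1997; done Apr 24, 1997 — timely.
Step 2 — counting 57 days from Apr 24, 1997 (when the acknowledgement is issued) gives a deadline of Jun 20, 1997; completed Apr 26, 1997, before the deadline.
Step 3 — 10 and 24 days from May 22, 1997 (end of the 26-day waiting period, which began when the fee estimate is provided on Apr 26, 1997) are Jun 1, 1997 and Jun 15, 1997 respectively; done Jun 3, 1997, which is between those dates.
Step 4 — 17 and 32 days from Jul 7, 1997 (end of the 34-day comment period, which began when the non-exempt records are produced on Jun 3, 1997) are Jul 24, 1997 and Aug 8, 1997 respectively; done Aug 7, 1997, which is between those dates.
Step 5 — must wait 16 days from Aug 7, 1997 (when the exemption log is issued), so not before Aug 23, 1997; done Aug 20, 1997 — 3 days too early.
That is the first point of non-compliance.

Step 5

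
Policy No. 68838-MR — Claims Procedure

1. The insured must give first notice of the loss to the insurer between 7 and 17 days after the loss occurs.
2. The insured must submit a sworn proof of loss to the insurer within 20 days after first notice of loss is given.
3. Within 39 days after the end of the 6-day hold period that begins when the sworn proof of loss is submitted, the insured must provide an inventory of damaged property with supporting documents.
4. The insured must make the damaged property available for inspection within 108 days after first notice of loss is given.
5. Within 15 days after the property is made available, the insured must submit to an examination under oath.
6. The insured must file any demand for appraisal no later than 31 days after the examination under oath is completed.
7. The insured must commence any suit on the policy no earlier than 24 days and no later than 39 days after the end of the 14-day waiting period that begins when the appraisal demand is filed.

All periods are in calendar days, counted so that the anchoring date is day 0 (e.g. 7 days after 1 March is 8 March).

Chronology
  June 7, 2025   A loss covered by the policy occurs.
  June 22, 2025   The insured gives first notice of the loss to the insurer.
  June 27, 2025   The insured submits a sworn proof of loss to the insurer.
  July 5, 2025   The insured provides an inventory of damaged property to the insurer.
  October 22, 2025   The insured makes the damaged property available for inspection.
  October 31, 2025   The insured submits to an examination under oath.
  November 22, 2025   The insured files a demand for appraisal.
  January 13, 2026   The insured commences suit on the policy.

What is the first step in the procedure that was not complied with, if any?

(1) the permitted window runs from June 7, 2025 + 7 = June 14, 2025 to June 7, 2025 + 17 = June 24, 2025; done June 22, 2025 — within the window.
(2) due by June 22, 2025 + 20 days = July 12, 2025; done June 27, 2025 — timely.
(3) due by July 3, 2025 + 39 days = August 11, 2025; July 5, 2025 is within that limit.
(4) due by June 22, 2025 + 108 days = October 8, 2025; done October 22, 2025 — 14 days late.
The procedure was therefore not followed at step 4.

Step 4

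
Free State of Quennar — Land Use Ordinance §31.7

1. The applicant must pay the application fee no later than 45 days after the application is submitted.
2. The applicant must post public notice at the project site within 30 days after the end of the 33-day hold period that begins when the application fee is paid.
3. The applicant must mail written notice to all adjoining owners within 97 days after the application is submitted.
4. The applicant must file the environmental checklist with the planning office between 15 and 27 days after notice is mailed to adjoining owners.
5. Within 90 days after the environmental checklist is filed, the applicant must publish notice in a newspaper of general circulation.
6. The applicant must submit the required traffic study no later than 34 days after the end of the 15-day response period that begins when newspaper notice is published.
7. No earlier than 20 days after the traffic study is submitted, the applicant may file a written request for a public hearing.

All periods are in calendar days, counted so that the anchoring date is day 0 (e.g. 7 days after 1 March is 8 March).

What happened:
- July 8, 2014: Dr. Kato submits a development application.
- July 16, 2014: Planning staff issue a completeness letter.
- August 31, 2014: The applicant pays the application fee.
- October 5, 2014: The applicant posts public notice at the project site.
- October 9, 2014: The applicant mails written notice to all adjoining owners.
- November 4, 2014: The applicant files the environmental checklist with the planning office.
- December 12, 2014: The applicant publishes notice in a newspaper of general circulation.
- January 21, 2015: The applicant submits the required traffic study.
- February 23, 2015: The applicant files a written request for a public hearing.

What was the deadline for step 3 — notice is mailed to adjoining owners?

Step 3 runs from July 8, 2014, when the application is submitted. 97 days after July 8, 2014 is October 13, 2014.

October 13, 2014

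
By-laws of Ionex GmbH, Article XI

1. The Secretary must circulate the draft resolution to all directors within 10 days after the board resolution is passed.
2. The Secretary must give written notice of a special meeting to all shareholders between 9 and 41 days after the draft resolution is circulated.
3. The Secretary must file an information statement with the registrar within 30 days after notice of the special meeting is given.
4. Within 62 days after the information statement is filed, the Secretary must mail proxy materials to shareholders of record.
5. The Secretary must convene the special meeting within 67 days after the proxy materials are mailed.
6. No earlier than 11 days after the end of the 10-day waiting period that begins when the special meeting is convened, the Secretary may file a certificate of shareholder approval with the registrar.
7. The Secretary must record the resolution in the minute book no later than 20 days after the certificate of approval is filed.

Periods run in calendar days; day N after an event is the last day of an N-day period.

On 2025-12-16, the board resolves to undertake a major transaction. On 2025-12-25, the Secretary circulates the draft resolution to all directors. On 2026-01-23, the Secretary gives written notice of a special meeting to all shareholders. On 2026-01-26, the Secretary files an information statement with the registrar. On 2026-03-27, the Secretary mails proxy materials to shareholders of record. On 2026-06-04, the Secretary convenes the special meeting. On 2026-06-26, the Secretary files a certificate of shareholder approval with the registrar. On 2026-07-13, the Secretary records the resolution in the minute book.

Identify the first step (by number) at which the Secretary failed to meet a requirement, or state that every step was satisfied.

Step 5

(1) due by 2025-12-16 + 10 days = 2025-12-26; completed 2025-12-25, before the deadline.
(2) the permitted window runs from 2025-12-25 + 9 = 2026-01-03 to 2025-12-25 + 41 = 2026-02-04; done 2026-01-23, which is between those dates.
(3) due by 2026-01-23 + 30 days = 2026-02-22; completed 2026-01-26, before the deadline.
(4) due by 2026-01-26 + 62 days = 2026-03-29; completed 2026-03-27, before the deadline.
(5) due by 2026-03-27 + 67 days = 2026-06-02; done 2026-06-04 — 2 days late.
Later steps need not be reached.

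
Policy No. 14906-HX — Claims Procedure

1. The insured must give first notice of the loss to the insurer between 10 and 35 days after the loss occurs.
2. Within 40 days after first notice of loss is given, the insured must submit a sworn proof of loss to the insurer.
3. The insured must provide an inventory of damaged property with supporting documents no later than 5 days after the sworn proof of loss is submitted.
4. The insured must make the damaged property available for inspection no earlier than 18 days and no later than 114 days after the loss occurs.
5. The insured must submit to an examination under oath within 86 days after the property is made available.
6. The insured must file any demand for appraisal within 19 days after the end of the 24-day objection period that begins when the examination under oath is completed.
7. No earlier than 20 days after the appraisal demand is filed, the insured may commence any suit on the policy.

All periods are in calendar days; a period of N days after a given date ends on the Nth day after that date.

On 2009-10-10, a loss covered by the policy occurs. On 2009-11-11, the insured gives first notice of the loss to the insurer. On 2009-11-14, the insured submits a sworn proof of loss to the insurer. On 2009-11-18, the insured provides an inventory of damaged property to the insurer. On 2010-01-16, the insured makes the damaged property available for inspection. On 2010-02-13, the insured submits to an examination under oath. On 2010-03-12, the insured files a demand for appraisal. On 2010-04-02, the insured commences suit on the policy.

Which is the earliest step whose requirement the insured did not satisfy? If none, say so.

(1) the permitted window runs from 2009-10-10 + 10 = 2009-10-20 to 2009-10-10 + 35 = 2009-11-14; done 2009-11-11 — within the window.
(2) due by 2009-11-11 + 40 days = 2009-12-21; 2009-11-14 is within that limit.
(3) due by 2009-11-14 + 5 days = 2009-11-19; completed 2009-11-18, before the deadline.
(4) the permitted window runs from 2009-10-10 + 18 = 2009-10-28 to 2009-10-10 + 114 = 2010-02-01; 2010-01-16 falls inside that range.
(5) due by 2010-01-16 + 86 days = 2010-04-12; 2010-02-13 is within that limit.
(6) due by 2010-03-09 + 19 days = 2010-03-28; 2010-03-12 is within that limit.
(7) permitted from 2010-03-12 + 20 days = 2010-04-01 onward; done 2010-04-02 — permitted.

None — every step was satisfied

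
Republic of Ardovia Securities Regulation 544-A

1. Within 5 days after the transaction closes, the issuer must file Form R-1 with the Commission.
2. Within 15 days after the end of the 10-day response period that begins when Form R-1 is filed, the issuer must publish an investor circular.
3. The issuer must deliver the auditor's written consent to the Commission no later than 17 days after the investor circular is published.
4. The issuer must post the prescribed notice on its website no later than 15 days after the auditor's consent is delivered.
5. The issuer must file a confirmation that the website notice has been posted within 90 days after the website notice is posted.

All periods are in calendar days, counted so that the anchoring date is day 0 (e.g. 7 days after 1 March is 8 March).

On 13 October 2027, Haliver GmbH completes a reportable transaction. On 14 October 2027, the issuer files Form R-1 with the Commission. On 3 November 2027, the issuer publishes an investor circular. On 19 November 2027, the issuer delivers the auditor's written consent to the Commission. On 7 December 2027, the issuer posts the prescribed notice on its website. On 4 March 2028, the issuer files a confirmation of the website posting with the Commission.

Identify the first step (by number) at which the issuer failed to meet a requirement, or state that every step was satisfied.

(1) due by 13 October 2027 + 5 days = 18 October 2027; 14 October 2027 is within that limit.
(2) due by 24 October 2027 + 15 days = 8 November 2027; done 3 November 2027 — timely.
(3) due by 3 November 2027 + 17 days = 20 November 2027; completed 19 November 2027, before the deadline.
(4) due by 19 November 2027 + 15 days = 4 December 2027; not done until 7 December 2027, 3 days after the deadline.
No need to go further; step 4 was not satisfied.

Step 4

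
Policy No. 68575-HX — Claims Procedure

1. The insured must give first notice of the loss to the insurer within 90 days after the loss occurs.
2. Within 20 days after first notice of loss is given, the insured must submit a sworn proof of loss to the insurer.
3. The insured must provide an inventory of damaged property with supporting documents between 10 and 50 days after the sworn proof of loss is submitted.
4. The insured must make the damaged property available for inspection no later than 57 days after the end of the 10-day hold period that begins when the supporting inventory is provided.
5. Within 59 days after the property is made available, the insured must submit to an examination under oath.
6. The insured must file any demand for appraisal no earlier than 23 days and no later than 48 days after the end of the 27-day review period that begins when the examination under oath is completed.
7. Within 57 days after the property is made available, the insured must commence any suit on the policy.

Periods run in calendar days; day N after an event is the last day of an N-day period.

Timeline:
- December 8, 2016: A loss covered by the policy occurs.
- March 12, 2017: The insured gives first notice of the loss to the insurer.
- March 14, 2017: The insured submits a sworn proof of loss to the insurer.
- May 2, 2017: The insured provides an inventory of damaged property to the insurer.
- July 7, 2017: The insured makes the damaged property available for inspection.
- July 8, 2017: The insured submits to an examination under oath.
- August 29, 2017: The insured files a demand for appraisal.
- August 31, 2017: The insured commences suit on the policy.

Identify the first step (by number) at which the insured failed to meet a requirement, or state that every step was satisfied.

Step 1: 90 days after December 8, 2016 (when the loss occurs) is March 8, 2017; not done until March 12, 2017, 4 days after the deadline.

Step 1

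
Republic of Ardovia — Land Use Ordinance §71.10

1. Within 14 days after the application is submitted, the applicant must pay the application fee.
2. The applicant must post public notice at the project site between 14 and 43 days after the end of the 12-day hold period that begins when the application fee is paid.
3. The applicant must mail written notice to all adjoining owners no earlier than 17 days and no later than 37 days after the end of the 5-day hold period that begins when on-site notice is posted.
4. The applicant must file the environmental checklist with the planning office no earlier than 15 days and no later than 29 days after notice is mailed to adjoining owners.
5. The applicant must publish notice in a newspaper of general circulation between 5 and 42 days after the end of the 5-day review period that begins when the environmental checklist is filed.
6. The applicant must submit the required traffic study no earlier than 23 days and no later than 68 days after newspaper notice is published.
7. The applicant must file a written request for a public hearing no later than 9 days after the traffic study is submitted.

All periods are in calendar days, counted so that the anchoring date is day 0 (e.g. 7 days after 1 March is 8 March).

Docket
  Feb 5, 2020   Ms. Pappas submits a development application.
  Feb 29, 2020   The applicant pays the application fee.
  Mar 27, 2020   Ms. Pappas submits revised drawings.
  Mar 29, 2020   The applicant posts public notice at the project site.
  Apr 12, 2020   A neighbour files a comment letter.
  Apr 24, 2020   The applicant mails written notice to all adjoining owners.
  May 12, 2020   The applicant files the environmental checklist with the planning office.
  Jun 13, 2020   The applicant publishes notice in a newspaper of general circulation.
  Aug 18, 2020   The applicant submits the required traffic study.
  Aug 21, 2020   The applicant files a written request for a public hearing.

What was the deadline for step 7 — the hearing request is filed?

Step 7 runs from Aug 18, 2020, when the traffic study is submitted. 9 days after Aug 18, 2020 is Aug 27, 2020.

Aug 27, 2020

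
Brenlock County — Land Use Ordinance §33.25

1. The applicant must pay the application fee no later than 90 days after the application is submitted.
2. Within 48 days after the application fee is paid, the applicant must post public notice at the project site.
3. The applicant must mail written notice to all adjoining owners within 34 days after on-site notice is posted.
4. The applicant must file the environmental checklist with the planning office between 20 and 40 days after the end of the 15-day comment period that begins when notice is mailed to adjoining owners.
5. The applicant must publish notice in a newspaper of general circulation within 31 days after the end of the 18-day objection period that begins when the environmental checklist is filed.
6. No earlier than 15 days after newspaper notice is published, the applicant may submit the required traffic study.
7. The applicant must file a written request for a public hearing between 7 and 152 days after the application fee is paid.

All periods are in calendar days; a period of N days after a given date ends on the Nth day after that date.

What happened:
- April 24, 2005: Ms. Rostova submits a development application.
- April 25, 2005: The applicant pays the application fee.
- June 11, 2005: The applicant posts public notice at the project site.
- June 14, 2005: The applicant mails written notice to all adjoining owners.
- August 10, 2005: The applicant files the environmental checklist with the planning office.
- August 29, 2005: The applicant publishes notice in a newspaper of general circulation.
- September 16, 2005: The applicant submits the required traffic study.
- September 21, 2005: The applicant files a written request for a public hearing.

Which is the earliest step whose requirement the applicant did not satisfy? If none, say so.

(1) due by April 24, 2005 + 90 days = July 23, 2005; April 25, 2005 is within that limit.
(2) due by April 25, 2005 + 48 days = June 12, 2005; done June 11, 2005 — timely.
(3) due by June 11, 2005 + 34 days = July 15, 2005; done June 14, 2005 — timely.
(4) the permitted window runs from June 29, 2005 + 20 = July 19, 2005 to June 29, 2005 + 40 = August 8, 2005; August 10, 2005 is 2 days past the end of the window.

Step 4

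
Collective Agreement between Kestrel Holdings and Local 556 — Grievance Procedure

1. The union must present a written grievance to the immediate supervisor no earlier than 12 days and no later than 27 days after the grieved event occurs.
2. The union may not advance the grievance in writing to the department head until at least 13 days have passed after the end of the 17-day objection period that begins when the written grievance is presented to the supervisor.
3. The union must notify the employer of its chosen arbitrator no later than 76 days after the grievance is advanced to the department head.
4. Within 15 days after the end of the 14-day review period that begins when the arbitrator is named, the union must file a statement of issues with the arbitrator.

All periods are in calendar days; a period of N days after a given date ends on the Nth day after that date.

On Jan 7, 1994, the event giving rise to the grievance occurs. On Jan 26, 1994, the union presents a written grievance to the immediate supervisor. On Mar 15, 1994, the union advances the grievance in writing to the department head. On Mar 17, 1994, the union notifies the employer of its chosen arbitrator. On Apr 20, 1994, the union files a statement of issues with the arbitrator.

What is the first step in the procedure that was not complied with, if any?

Step 1: the window is 12–27 days after Jan 7, 1994 (when the grieved event occurs), so Jan 19, 1994 through Feb 3, 1994; done Jan 26, 1994, which is between those dates.
Step 2: the earliest permitted date is 13 days after Feb 12, 1994 (end of the 17-day objection period, which began when the written grievance is presented to the supervisor on Jan 26, 1994), i.e. Feb 25, 1994; Mar 15, 1994 is on or after that date.
Step 3: 76 days after Mar 15, 1994 (when the grievance is advanced to the department head) is May 30, 1994; completed Mar 17, 1994, before the deadline.
Step 4: 15 days after Mar 31, 1994 (end of the 14-day review period, which began when the arbitrator is named on Mar 17, 1994) is Apr 15, 1994; not done until Apr 20, 1994, 5 days after the deadline.

Step 4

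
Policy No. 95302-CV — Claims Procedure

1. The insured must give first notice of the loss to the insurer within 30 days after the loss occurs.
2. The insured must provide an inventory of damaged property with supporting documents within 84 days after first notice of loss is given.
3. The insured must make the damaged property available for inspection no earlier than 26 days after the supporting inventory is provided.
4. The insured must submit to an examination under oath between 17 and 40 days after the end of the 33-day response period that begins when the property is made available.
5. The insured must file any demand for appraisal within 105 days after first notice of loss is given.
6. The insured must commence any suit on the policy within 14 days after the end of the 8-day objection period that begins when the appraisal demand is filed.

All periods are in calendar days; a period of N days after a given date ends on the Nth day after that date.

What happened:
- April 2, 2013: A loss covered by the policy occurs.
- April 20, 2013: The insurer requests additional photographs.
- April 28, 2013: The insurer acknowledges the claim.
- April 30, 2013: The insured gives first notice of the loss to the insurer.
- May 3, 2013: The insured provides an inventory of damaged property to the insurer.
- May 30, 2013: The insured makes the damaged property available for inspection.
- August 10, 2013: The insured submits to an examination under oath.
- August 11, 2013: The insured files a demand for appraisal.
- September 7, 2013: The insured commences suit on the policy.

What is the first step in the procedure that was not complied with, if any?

Step 1: 30 days after April 2, 2013 (when the loss occurs) is May 2, 2013; done April 30, 2013 — timely.
Step 2: 84 days after April 30, 2013 (when first notice of loss is given) is July 23, 2013; done May 3, 2013 — timely.
Step 3: the earliest permitted date is 26 days after May 3, 2013 (when the supporting inventory is provided), i.e. May 29, 2013; May 30, 2013 is on or after that date.
Step 4: the window is 17–40 days after July 2, 2013 (end of the 33-day response period, which began when the property is made available on May 30, 2013), so July 19, 2013 through August 11, 2013; done August 10, 2013 — within the window.
Step 5: 105 days after April 30, 2013 (when first notice of loss is given) is August 13, 2013; completed August 11, 2013, before the deadline.
Step 6: 14 days after August 19, 2013 (end of the 8-day objection period, which began when the appraisal demand is filed on August 11, 2013) is September 2, 2013; not done until September 7, 2013, 5 days after the deadline.
That is the first point of non-compliance.

Step 6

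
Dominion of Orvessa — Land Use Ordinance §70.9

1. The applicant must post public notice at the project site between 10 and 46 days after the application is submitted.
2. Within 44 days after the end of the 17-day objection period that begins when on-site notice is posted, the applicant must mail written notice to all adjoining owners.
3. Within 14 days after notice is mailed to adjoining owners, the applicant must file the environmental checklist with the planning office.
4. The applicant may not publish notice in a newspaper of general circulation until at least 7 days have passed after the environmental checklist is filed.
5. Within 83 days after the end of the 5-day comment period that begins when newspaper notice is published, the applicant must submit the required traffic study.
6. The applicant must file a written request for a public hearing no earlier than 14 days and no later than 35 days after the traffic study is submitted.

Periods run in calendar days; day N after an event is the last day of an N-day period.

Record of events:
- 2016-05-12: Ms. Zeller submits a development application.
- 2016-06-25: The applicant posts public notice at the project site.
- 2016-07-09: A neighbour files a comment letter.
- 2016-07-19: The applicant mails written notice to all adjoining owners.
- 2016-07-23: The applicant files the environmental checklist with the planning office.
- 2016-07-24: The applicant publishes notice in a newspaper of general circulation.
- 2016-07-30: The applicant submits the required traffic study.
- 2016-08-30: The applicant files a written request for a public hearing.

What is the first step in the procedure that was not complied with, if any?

Step 4

Step 1: the window is 10–46 days after 2016-05-12 (when the application is submitted), so 2016-05-22 through 2016-06-27; 2016-06-25 falls inside that range.
Step 2: 44 days after 2016-07-12 (end of the 17-day objection period, which began when on-site notice is posted on 2016-06-25) is 2016-08-25; 2016-07-19 is within that limit.
Step 3: 14 days after 2016-07-19 (when notice is mailed to adjoining owners) is 2016-08-02; done 2016-07-23 — timely.
Step 4: the earliest permitted date is 7 days after 2016-07-23 (when the environmental checklist is filed), i.e. 2016-07-30; done 2016-07-24 — 6 days too early.
No need to go further; step 4 was not satisfied.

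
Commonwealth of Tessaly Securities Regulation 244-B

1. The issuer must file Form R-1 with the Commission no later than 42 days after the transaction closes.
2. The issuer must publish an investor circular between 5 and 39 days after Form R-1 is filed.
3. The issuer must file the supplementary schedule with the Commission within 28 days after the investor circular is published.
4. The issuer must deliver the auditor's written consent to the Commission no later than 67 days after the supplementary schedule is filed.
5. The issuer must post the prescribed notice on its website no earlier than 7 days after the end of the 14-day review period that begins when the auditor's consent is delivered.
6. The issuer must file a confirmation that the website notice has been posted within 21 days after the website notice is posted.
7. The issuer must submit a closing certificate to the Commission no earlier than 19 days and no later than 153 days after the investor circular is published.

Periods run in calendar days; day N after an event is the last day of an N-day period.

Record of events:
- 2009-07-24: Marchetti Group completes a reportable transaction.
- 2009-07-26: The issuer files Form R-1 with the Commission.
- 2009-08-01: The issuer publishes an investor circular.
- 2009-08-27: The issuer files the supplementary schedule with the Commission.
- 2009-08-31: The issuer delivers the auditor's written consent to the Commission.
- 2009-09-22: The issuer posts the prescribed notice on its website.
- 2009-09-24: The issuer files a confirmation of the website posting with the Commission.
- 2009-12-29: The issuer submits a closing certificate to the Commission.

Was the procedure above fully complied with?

Step 1: 42 days after 2009-07-24 (when the transaction closes) is 2009-09-04; 2009-07-26 is within that limit.
Step 2: the window is 5–39 days after 2009-07-26 (when Form R-1 is filed), so 2009-07-31 through 2009-09-03; 2009-08-01 falls inside that range.
Step 3: 28 days after 2009-08-01 (when the investor circular is published) is 2009-08-29; 2009-08-27 is within that limit.
Step 4: 67 days after 2009-08-27 (when the supplementary schedule is filed) is 2009-11-02; done 2009-08-31 — timely.
Step 5: the earliest permitted date is 7 days after 2009-09-14 (end of the 14-day review period, which began when the auditor's consent is delivered on 2009-08-31), i.e. 2009-09-21; done 2009-09-22 — permitted.
Step 6: 21 days after 2009-09-22 (when the website notice is posted) is 2009-10-13; 2009-09-24 is within that limit.
Step 7: the window is 19–153 days after 2009-08-01 (when the investor circular is published), so 2009-08-20 through 2010-01-01; 2009-12-29 falls inside that range.

Yes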